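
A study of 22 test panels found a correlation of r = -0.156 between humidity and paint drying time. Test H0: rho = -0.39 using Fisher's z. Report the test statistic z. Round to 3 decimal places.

z_r = atanh(-0.156) = -0.157284,  z_0 = atanh(-0.39) = -0.411800
SE = 1/√(n−3) = 1/√19 = 0.229416
z = (z_r − z_0)/SE = (-0.157284 − (-0.411800)) / 0.229416 = 0.254516 / 0.229416 = 1.109

1.109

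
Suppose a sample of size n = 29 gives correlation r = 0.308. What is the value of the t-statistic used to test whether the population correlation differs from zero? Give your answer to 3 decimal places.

1.682

1 − r² = 1 − 0.094864 = 0.905136;  √(1−r²) = 0.951386
√(n−2) = √27 = 5.196152
t = r·√(n−2)/√(1−r²) = 0.308 · 5.196152 / 0.951386 = 1.682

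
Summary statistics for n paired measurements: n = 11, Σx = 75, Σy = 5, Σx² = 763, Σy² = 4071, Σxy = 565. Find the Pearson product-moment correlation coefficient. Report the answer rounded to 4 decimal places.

S_xy = nΣxy − ΣxΣy = 11·565 − 75·5 = 6215 − 375 = 5840
S_xx = nΣx² − (Σx)² = 11·763 − 75² = 8393 − 5625 = 2768
S_yy = nΣy² − (Σy)² = 11·4071 − 5² = 44781 − 25 = 44756
r = S_xy / √(S_xx·S_yy) = 5840 / √(2768·44756) = 5840 / √123884608 = 5840 / 11130.3463 = 0.5247

0.5247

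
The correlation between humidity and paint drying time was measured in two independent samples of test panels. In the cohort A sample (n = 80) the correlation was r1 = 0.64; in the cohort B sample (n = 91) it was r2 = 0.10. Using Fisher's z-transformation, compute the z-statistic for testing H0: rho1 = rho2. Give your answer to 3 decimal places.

Fisher z-transforms: z1 = atanh(0.64) = 0.758174, z2 = atanh(0.10) = 0.100335; difference d = 0.657839
Var(d) = 1/77 + 1/88 = 0.0129870 + 0.0113636 = 0.0243506
z = d/√Var(d) = 0.657839 / √0.0243506 = 0.657839 / 0.156047 = 4.216

4.216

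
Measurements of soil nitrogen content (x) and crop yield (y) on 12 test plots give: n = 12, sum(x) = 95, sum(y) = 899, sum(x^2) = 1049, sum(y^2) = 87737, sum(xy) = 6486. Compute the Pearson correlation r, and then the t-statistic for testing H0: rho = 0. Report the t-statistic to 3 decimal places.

-0.839

Numerator: nΣxy − (Σx)(Σy) = 12·6486 − (95)(899) = -7573
Denominator: √[(nΣx²−(Σx)²)(nΣy²−(Σy)²)]
  nΣx²−(Σx)² = 12·1049 − 9025 = 3563;  nΣy²−(Σy)² = 12·87737 − 808201 = 244643
  √(3563·244643) = √871663009 = 29523.9396
r = -7573 / 29523.9396 = -0.2565
t = r·√(n−2)/√(1−r²) = -0.2565·√10 / √(1−0.065792) = -0.811124 / 0.966544 = -0.839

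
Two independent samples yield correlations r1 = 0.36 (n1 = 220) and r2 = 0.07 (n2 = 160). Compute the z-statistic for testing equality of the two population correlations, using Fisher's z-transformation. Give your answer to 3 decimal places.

Fisher z-transforms: z1 = atanh(0.36) = 0.376886, z2 = atanh(0.07) = 0.070115; difference d = 0.306771
Var(d) = 1/217 + 1/157 = 0.0046083 + 0.0063694 = 0.0109777
z = d/√Var(d) = 0.306771 / √0.0109777 = 0.306771 / 0.104775 = 2.928

2.928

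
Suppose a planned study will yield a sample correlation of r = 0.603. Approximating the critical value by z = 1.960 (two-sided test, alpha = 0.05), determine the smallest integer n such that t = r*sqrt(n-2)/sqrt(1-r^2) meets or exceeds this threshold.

Need r·√(n−2)/√(1−r²) ≥ 1.960
√(n−2) ≥ 1.960·√(1−0.363609) / 0.603 = 1.960·0.797741 / 0.603 = 2.5930
n−2 ≥ 6.7236  ⇒  n ≥ 8.7236
Smallest integer n = 9

9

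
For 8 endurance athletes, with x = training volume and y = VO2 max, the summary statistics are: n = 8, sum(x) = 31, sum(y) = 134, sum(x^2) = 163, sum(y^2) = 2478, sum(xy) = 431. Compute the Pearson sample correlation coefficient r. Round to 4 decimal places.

Numerator: nΣxy − (Σx)(Σy) = 8·431 − (31)(134) = -706
Denominator: √[(nΣx²−(Σx)²)(nΣy²−(Σy)²)]
  nΣx²−(Σx)² = 8·163 − 961 = 343;  nΣy²−(Σy)² = 8·2478 − 17956 = 1868
  √(343·1868) = √640724 = 800.4524
r = -706 / 800.4524 = -0.8820

-0.8820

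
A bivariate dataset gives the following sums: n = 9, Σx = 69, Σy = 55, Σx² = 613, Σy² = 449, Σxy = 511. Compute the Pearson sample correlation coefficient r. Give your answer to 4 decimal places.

0.9174

Numerator: nΣxy − (Σx)(Σy) = 9·511 − (69)(55) = 804
Denominator: √[(nΣx²−(Σx)²)(nΣy²−(Σy)²)]
  nΣx²−(Σx)² = 9·613 − 4761 = 756;  nΣy²−(Σy)² = 9·449 − 3025 = 1016
  √(756·1016) = √768096 = 876.4109
r = 804 / 876.4109 = 0.9174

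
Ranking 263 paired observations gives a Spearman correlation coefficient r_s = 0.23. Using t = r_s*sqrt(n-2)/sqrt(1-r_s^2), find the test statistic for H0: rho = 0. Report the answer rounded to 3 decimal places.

1 − r_s² = 1 − 0.0529 = 0.9471;  √(1−r_s²) = 0.973191
√(n−2) = √261 = 16.155494
t = r_s·√(n−2)/√(1−r_s²) = 0.23 · 16.155494 / 0.973191 = 3.818

3.818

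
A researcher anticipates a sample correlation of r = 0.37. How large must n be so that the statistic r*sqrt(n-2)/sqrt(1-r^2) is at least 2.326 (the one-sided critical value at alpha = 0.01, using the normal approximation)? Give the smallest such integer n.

Need r·√(n−2)/√(1−r²) ≥ 2.326
√(n−2) ≥ 2.326·√(1−0.1369) / 0.37 = 2.326·0.929032 / 0.37 = 5.8403
n−2 ≥ 34.1091  ⇒  n ≥ 36.1091
Smallest integer n = 37

37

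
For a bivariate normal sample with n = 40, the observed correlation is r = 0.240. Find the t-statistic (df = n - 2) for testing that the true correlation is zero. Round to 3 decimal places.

t = r·√(n−2) / √(1−r²) with r = 0.240, n = 40
  = 0.240·√38 / √(1 − 0.057600)
  = 0.240·6.164414 / 0.970773
  = 1.479459 / 0.970773 = 1.524

1.524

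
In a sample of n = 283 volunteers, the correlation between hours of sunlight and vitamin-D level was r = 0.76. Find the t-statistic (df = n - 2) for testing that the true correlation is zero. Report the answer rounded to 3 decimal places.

19.602

t = r·√(n−2) / √(1−r²) with r = 0.76, n = 283
  = 0.76·√281 / √(1 − 0.5776)
  = 0.76·16.763055 / 0.649923
  = 12.739922 / 0.649923 = 19.602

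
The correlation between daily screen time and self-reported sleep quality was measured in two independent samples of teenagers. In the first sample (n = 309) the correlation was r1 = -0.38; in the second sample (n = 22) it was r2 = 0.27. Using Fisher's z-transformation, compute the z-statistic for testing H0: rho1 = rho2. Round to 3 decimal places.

z1 = atanh(-0.38) = -0.400060,  z2 = atanh(0.27) = 0.276864
SE = √(1/(n1−3) + 1/(n2−3)) = √(1/306 + 1/19) = √(0.0032680 + 0.0526316) = √0.0558996 = 0.236431
z = (z1 − z2)/SE = (-0.400060 − 0.276864) / 0.236431 = -0.676924 / 0.236431 = -2.863

-2.863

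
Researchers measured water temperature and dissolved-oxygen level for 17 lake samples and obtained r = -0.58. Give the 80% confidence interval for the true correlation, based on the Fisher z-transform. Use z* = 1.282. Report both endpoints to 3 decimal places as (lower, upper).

z_r = atanh(-0.58) = -0.662463;  SE = 1/√(n−3) = 1/√14 = 0.267261
z-limits: -0.662463 ± 1.282·0.267261 = -0.662463 ± 0.342629 = [-1.005092, -0.319834]
ρ-limits: (tanh -1.005092, tanh -0.319834) = (-0.764, -0.309)

(-0.764, -0.309)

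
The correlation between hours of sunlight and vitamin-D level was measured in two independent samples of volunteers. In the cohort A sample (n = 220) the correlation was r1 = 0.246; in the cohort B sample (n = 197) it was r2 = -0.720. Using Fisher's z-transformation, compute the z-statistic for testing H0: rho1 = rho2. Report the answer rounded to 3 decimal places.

11.728

z1 = atanh(0.246) = 0.251151,  z2 = atanh(-0.720) = -0.907645
SE = √(1/(n1−3) + 1/(n2−3)) = √(1/217 + 1/194) = √(0.0046083 + 0.0051546) = √0.0097629 = 0.098807
z = (z1 − z2)/SE = (0.251151 − (-0.907645)) / 0.098807 = 1.158796 / 0.098807 = 11.728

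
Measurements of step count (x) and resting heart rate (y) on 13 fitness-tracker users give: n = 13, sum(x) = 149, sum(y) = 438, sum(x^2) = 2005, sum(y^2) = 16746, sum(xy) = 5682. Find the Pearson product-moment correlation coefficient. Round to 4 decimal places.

S_xy = nΣxy − ΣxΣy = 13·5682 − 149·438 = 73866 − 65262 = 8604
S_xx = nΣx² − (Σx)² = 13·2005 − 149² = 26065 − 22201 = 3864
S_yy = nΣy² − (Σy)² = 13·16746 − 438² = 217698 − 191844 = 25854
r = S_xy / √(S_xx·S_yy) = 8604 / √(3864·25854) = 8604 / √99899856 = 8604 / 9994.9915 = 0.8608

0.8608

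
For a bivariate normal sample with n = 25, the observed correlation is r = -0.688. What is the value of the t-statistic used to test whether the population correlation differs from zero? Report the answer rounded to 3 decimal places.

t = r·√(n−2) / √(1−r²) with r = -0.688, n = 25
  = -0.688·√23 / √(1 − 0.473344)
  = -0.688·4.795832 / 0.725711
  = -3.299532 / 0.725711 = -4.547

-4.547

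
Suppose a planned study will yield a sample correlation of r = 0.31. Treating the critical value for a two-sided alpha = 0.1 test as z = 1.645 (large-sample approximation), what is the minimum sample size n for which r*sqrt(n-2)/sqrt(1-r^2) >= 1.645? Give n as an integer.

r√(n−2)/√(1−r²) ≥ 1.645  ⇔  n−2 ≥ (1.645)²·(1−r²)/r²
(1−r²)/r² = (1−0.0961)/0.0961 = 9.4058
n ≥ 2 + 2.706025·9.4058 = 2 + 25.4523 = 27.4523
⌈27.4523⌉ = 28

28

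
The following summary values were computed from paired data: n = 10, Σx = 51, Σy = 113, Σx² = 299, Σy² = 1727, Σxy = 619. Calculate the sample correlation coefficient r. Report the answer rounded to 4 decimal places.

Numerator: nΣxy − (Σx)(Σy) = 10·619 − (51)(113) = 427
Denominator: √[(nΣx²−(Σx)²)(nΣy²−(Σy)²)]
  nΣx²−(Σx)² = 10·299 − 2601 = 389;  nΣy²−(Σy)² = 10·1727 − 12769 = 4501
  √(389·4501) = √1750889 = 1323.2116
r = 427 / 1323.2116 = 0.3227

0.3227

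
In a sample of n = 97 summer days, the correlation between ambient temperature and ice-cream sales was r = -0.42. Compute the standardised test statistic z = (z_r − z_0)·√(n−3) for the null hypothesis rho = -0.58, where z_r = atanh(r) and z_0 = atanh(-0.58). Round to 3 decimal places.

2.082

z_r = atanh(-0.42) = -0.447692,  z_0 = atanh(-0.58) = -0.662463
SE = 1/√(n−3) = 1/√94 = 0.103142
z = (z_r − z_0)/SE = (-0.447692 − (-0.662463)) / 0.103142 = 0.214771 / 0.103142 = 2.082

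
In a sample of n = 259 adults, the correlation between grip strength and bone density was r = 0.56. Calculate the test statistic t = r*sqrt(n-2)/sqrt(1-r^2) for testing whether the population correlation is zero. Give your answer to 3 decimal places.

10.836

1 − r² = 1 − 0.3136 = 0.6864;  √(1−r²) = 0.828493
√(n−2) = √257 = 16.031220
t = r·√(n−2)/√(1−r²) = 0.56 · 16.031220 / 0.828493 = 10.836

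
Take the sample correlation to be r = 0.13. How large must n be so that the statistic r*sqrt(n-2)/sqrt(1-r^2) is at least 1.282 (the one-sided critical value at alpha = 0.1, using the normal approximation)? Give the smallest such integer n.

98

r√(n−2)/√(1−r²) ≥ 1.282  ⇔  n−2 ≥ (1.282)²·(1−r²)/r²
(1−r²)/r² = (1−0.0169)/0.0169 = 58.1716
n ≥ 2 + 1.643524·58.1716 = 2 + 95.6064 = 97.6064
⌈97.6064⌉ = 98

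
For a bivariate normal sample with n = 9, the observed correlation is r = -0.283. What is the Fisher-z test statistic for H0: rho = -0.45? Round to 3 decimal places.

z_r = atanh(-0.283) = -0.290940,  z_0 = atanh(-0.45) = -0.484700
SE = 1/√(n−3) = 1/√6 = 0.408248
z = (z_r − z_0)/SE = (-0.290940 − (-0.484700)) / 0.408248 = 0.193760 / 0.408248 = 0.475

0.475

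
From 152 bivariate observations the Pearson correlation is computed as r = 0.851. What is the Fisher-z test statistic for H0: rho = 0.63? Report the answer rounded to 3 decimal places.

Fisher z: atanh(0.851) = 1.259768, atanh(0.63) = 0.741416
z = (z_r − z_0)·√(n−3) = (1.259768 − 0.741416)·√149 = 0.518352 · 12.206556 = 6.327

6.327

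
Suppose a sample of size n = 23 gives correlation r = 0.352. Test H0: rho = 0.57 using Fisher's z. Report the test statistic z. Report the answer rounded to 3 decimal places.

-1.251

z_r = atanh(0.352) = 0.367725,  z_0 = atanh(0.57) = 0.647523
SE = 1/√(n−3) = 1/√20 = 0.223607
z = (z_r − z_0)/SE = (0.367725 − 0.647523) / 0.223607 = -0.279798 / 0.223607 = -1.251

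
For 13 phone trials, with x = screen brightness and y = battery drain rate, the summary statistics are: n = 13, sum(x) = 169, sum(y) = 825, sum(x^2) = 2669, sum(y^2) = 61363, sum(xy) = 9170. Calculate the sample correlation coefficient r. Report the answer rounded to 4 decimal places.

S_xy = nΣxy − ΣxΣy = 13·9170 − 169·825 = 119210 − 139425 = -20215
S_xx = nΣx² − (Σx)² = 13·2669 − 169² = 34697 − 28561 = 6136
S_yy = nΣy² − (Σy)² = 13·61363 − 825² = 797719 − 680625 = 117094
r = S_xy / √(S_xx·S_yy) = -20215 / √(6136·117094) = -20215 / √718488784 = -20215 / 26804.6411 = -0.7542

-0.7542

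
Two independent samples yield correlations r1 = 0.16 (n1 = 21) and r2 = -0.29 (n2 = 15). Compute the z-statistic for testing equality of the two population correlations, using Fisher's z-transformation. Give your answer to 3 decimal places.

Fisher z-transforms: z1 = atanh(0.16) = 0.161387, z2 = atanh(-0.29) = -0.298566; difference d = 0.459953
Var(d) = 1/18 + 1/12 = 0.0555556 + 0.0833333 = 0.1388889
z = d/√Var(d) = 0.459953 / √0.1388889 = 0.459953 / 0.372678 = 1.234

1.234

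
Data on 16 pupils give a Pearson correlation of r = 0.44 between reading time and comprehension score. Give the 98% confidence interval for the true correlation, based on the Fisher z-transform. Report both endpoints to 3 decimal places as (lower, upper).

z_r = atanh(0.44) = 0.472231;  SE = 1/√(n−3) = 1/√13 = 0.277350
z-limits: 0.472231 ± 2.326·0.277350 = 0.472231 ± 0.645116 = [-0.172885, 1.117347]
ρ-limits: (tanh -0.172885, tanh 1.117347) = (-0.171, 0.807)

(-0.171, 0.807)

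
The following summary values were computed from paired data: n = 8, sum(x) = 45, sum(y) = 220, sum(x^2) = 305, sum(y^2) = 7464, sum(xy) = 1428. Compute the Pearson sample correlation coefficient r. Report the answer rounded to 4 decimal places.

Numerator: nΣxy − (Σx)(Σy) = 8·1428 − (45)(220) = 1524
Denominator: √[(nΣx²−(Σx)²)(nΣy²−(Σy)²)]
  nΣx²−(Σx)² = 8·305 − 2025 = 415;  nΣy²−(Σy)² = 8·7464 − 48400 = 11312
  √(415·11312) = √4694480 = 2166.6749
r = 1524 / 2166.6749 = 0.7034

0.7034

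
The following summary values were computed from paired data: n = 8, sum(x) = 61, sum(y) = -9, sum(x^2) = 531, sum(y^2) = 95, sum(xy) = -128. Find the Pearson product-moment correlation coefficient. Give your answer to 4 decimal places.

-0.7941

Numerator: nΣxy − (Σx)(Σy) = 8·(-128) − (61)(-9) = -475
Denominator: √[(nΣx²−(Σx)²)(nΣy²−(Σy)²)]
  nΣx²−(Σx)² = 8·531 − 3721 = 527;  nΣy²−(Σy)² = 8·95 − 81 = 679
  √(527·679) = √357833 = 598.1914
r = -475 / 598.1914 = -0.7941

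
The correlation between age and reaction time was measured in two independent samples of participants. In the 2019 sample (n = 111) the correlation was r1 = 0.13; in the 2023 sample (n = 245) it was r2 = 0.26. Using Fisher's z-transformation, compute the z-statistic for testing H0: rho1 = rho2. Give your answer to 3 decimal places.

z1 = atanh(0.13) = 0.130740,  z2 = atanh(0.26) = 0.266108
SE = √(1/(n1−3) + 1/(n2−3)) = √(1/108 + 1/242) = √(0.0092593 + 0.0041322) = √0.0133915 = 0.115722
z = (z1 − z2)/SE = (0.130740 − 0.266108) / 0.115722 = -0.135368 / 0.115722 = -1.170

-1.170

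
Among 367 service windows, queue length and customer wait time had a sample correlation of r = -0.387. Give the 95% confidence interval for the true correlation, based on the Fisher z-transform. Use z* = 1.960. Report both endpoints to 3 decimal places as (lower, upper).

z_r = atanh(-0.387) = -0.408267;  SE = 1/√(n−3) = 1/√364 = 0.052414
z-limits: -0.408267 ± 1.960·0.052414 = -0.408267 ± 0.102731 = [-0.510998, -0.305536]
ρ-limits: (tanh -0.510998, tanh -0.305536) = (-0.471, -0.296)

(-0.471, -0.296)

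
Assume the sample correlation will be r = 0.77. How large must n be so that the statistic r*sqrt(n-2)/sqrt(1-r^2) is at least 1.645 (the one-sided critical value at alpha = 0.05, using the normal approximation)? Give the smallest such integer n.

4

Need r·√(n−2)/√(1−r²) ≥ 1.645
√(n−2) ≥ 1.645·√(1−0.5929) / 0.77 = 1.645·0.638044 / 0.77 = 1.3631
n−2 ≥ 1.8580  ⇒  n ≥ 3.8580
Smallest integer n = 4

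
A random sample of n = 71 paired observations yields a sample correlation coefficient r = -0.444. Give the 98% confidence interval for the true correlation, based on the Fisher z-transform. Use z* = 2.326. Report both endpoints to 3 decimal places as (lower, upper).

Fisher z: z_r = atanh(r) = ½·ln((1+(-0.444))/(1−(-0.444))) = -0.477202
SE(z) = 1/√(n−3) = 1/√68 = 0.121268
98% ⇒ z* = 2.326; margin = 2.326·0.121268 = 0.282069
CI on z-scale: (-0.759271, -0.195133)
Back-transform: tanh(-0.759271) = -0.640647, tanh(-0.195133) = -0.192693

(-0.641, -0.193)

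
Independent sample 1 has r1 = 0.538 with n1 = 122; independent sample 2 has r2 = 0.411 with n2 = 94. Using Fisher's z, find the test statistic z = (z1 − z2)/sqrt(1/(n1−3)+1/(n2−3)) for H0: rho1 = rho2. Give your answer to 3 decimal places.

z1 = atanh(0.538) = 0.601337,  z2 = atanh(0.411) = 0.436814
SE = √(1/(n1−3) + 1/(n2−3)) = √(1/119 + 1/91) = √(0.0084034 + 0.0109890) = √0.0193924 = 0.139257
z = (z1 − z2)/SE = (0.601337 − 0.436814) / 0.139257 = 0.164523 / 0.139257 = 1.181

1.181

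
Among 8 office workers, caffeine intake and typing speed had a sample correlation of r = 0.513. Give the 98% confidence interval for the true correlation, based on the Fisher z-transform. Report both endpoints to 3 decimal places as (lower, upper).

(-0.441, 0.923)

z_r = atanh(0.513) = 0.566793;  SE = 1/√(n−3) = 1/√5 = 0.447214
z-limits: 0.566793 ± 2.326·0.447214 = 0.566793 ± 1.040220 = [-0.473427, 1.607013]
ρ-limits: (tanh -0.473427, tanh 1.607013) = (-0.441, 0.923)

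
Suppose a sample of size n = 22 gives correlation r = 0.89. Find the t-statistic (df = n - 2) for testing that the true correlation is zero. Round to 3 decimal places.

8.729

t = r·√(n−2) / √(1−r²) with r = 0.89, n = 22
  = 0.89·√20 / √(1 − 0.7921)
  = 0.89·4.472136 / 0.455961
  = 3.980201 / 0.455961 = 8.729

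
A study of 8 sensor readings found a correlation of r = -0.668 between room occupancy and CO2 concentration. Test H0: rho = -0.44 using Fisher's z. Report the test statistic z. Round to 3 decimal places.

-0.749

z_r = atanh(-0.668) = -0.807123,  z_0 = atanh(-0.44) = -0.472231
SE = 1/√(n−3) = 1/√5 = 0.447214
z = (z_r − z_0)/SE = (-0.807123 − (-0.472231)) / 0.447214 = -0.334892 / 0.447214 = -0.749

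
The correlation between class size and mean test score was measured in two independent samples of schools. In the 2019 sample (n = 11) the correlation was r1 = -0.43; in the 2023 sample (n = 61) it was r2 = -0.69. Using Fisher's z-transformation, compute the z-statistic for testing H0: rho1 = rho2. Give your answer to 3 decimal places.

z1 = atanh(-0.43) = -0.459897,  z2 = atanh(-0.69) = -0.847956
SE = √(1/(n1−3) + 1/(n2−3)) = √(1/8 + 1/58) = √(0.1250000 + 0.0172414) = √0.1422414 = 0.377149
z = (z1 − z2)/SE = (-0.459897 − (-0.847956)) / 0.377149 = 0.388059 / 0.377149 = 1.029

1.029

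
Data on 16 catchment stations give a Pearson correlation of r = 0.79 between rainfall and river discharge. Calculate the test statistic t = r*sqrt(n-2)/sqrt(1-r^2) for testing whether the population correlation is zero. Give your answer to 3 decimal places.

4.821

t = r·√(n−2) / √(1−r²) with r = 0.79, n = 16
  = 0.79·√14 / √(1 − 0.6241)
  = 0.79·3.741657 / 0.613107
  = 2.955909 / 0.613107 = 4.821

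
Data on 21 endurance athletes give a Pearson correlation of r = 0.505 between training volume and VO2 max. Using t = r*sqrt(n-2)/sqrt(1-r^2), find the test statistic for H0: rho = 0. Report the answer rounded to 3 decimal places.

2.550

1 − r² = 1 − 0.255025 = 0.744975;  √(1−r²) = 0.863119
√(n−2) = √19 = 4.358899
t = r·√(n−2)/√(1−r²) = 0.505 · 4.358899 / 0.863119 = 2.550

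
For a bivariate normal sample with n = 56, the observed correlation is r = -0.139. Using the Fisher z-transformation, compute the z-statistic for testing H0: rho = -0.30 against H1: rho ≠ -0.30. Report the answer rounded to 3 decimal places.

1.235

Fisher z: atanh(-0.139) = -0.139906, atanh(-0.30) = -0.309520
z = (z_r − z_0)·√(n−3) = (-0.139906 − (-0.309520))·√53 = 0.169614 · 7.280110 = 1.235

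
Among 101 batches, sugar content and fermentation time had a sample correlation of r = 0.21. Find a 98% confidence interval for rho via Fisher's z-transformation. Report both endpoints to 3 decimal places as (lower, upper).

(-0.022, 0.420)

Fisher z: z_r = atanh(r) = ½·ln((1+0.21)/(1−0.21)) = 0.213171
SE(z) = 1/√(n−3) = 1/√98 = 0.101015
98% ⇒ z* = 2.326; margin = 2.326·0.101015 = 0.234961
CI on z-scale: (-0.021790, 0.448132)
Back-transform: tanh(-0.021790) = -0.021787, tanh(0.448132) = 0.420362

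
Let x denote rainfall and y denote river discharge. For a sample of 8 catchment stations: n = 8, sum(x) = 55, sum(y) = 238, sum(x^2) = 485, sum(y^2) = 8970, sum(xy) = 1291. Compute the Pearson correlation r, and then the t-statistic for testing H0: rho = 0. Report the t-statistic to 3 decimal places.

-2.940

S_xy = nΣxy − ΣxΣy = 8·1291 − 55·238 = 10328 − 13090 = -2762
S_xx = nΣx² − (Σx)² = 8·485 − 55² = 3880 − 3025 = 855
S_yy = nΣy² − (Σy)² = 8·8970 − 238² = 71760 − 56644 = 15116
r = S_xy / √(S_xx·S_yy) = -2762 / √(855·15116) = -2762 / √12924180 = -2762 / 3595.0216 = -0.7683
t = r·√(n−2)/√(1−r²) = -0.7683·√6 / √(1−0.590285) = -1.881943 / 0.640090 = -2.940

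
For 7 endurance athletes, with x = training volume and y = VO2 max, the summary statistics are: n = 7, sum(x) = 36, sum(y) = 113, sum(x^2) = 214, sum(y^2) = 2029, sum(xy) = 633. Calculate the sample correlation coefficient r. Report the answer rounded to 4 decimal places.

0.6745

Numerator: nΣxy − (Σx)(Σy) = 7·633 − (36)(113) = 363
Denominator: √[(nΣx²−(Σx)²)(nΣy²−(Σy)²)]
  nΣx²−(Σx)² = 7·214 − 1296 = 202;  nΣy²−(Σy)² = 7·2029 − 12769 = 1434
  √(202·1434) = √289668 = 538.2081
r = 363 / 538.2081 = 0.6745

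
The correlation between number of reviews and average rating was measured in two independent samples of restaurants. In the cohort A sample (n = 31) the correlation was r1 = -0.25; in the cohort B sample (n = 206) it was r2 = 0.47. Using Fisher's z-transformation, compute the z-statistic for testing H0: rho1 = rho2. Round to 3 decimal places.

z1 = atanh(-0.25) = -0.255413,  z2 = atanh(0.47) = 0.510070
SE = √(1/(n1−3) + 1/(n2−3)) = √(1/28 + 1/203) = √(0.0357143 + 0.0049261) = √0.0406404 = 0.201595
z = (z1 − z2)/SE = (-0.255413 − 0.510070) / 0.201595 = -0.765483 / 0.201595 = -3.797

-3.797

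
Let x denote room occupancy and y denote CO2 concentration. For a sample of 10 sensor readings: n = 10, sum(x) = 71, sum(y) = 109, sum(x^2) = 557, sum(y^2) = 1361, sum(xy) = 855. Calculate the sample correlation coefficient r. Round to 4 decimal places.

0.8480

Numerator: nΣxy − (Σx)(Σy) = 10·855 − (71)(109) = 811
Denominator: √[(nΣx²−(Σx)²)(nΣy²−(Σy)²)]
  nΣx²−(Σx)² = 10·557 − 5041 = 529;  nΣy²−(Σy)² = 10·1361 − 11881 = 1729
  √(529·1729) = √914641 = 956.3687
r = 811 / 956.3687 = 0.8480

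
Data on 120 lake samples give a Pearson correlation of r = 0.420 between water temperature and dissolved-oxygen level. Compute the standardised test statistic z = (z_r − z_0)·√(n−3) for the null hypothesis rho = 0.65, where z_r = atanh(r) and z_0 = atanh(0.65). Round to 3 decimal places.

Fisher z: atanh(0.420) = 0.447692, atanh(0.65) = 0.775299
z = (z_r − z_0)·√(n−3) = (0.447692 − 0.775299)·√117 = -0.327607 · 10.816654 = -3.544

-3.544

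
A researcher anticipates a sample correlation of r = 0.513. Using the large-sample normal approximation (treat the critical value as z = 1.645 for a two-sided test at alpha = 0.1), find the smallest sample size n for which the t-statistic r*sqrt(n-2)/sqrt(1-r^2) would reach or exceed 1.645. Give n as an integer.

10

r√(n−2)/√(1−r²) ≥ 1.645  ⇔  n−2 ≥ (1.645)²·(1−r²)/r²
(1−r²)/r² = (1−0.263169)/0.263169 = 2.7998
n ≥ 2 + 2.706025·2.7998 = 2 + 7.5763 = 9.5763
⌈9.5763⌉ = 10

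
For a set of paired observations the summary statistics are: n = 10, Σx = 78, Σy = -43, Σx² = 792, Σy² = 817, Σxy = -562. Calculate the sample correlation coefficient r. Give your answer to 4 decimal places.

Numerator: nΣxy − (Σx)(Σy) = 10·(-562) − (78)(-43) = -2266
Denominator: √[(nΣx²−(Σx)²)(nΣy²−(Σy)²)]
  nΣx²−(Σx)² = 10·792 − 6084 = 1836;  nΣy²−(Σy)² = 10·817 − 1849 = 6321
  √(1836·6321) = √11605356 = 3406.6635
r = -2266 / 3406.6635 = -0.6652

-0.6652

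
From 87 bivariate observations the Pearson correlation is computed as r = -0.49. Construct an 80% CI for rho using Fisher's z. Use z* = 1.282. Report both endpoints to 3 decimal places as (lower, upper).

(-0.589, -0.377)

Fisher z: z_r = atanh(r) = ½·ln((1+(-0.49))/(1−(-0.49))) = -0.536060
SE(z) = 1/√(n−3) = 1/√84 = 0.109109
80% ⇒ z* = 1.282; margin = 1.282·0.109109 = 0.139878
CI on z-scale: (-0.675938, -0.396182)
Back-transform: tanh(-0.675938) = -0.588872, tanh(-0.396182) = -0.376677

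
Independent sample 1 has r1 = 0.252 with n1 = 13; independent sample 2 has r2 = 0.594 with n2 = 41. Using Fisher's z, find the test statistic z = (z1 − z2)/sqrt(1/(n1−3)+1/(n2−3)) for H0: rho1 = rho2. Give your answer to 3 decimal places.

-1.199

Fisher z-transforms: z1 = atanh(0.252) = 0.257547, z2 = atanh(0.594) = 0.683824; difference d = -0.426277
Var(d) = 1/10 + 1/38 = 0.1000000 + 0.0263158 = 0.1263158
z = d/√Var(d) = -0.426277 / √0.1263158 = -0.426277 / 0.355409 = -1.199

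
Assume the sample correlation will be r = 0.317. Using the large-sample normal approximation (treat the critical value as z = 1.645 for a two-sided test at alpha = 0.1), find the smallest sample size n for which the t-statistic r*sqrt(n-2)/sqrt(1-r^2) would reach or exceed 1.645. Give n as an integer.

Need r·√(n−2)/√(1−r²) ≥ 1.645
√(n−2) ≥ 1.645·√(1−0.100489) / 0.317 = 1.645·0.948426 / 0.317 = 4.9216
n−2 ≥ 24.2221  ⇒  n ≥ 26.2221
Smallest integer n = 27

27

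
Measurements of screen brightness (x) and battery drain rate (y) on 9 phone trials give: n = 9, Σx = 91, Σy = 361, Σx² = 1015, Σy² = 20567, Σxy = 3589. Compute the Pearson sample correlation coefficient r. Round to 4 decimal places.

S_xy = nΣxy − ΣxΣy = 9·3589 − 91·361 = 32301 − 32851 = -550
S_xx = nΣx² − (Σx)² = 9·1015 − 91² = 9135 − 8281 = 854
S_yy = nΣy² − (Σy)² = 9·20567 − 361² = 185103 − 130321 = 54782
r = S_xy / √(S_xx·S_yy) = -550 / √(854·54782) = -550 / √46783828 = -550 / 6839.8705 = -0.0804

-0.0804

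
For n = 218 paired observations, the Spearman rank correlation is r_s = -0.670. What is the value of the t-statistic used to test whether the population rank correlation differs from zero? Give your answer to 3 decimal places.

t = r_s·√(n−2) / √(1−r_s²) with r_s = -0.670, n = 218
  = -0.670·√216 / √(1 − 0.448900)
  = -0.670·14.696938 / 0.742361
  = -9.846948 / 0.742361 = -13.264

-13.264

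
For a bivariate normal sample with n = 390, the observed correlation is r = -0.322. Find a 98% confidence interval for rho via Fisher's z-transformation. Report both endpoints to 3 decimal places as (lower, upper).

(-0.424, -0.212)

Fisher z: z_r = atanh(r) = ½·ln((1+(-0.322))/(1−(-0.322))) = -0.333877
SE(z) = 1/√(n−3) = 1/√387 = 0.050833
98% ⇒ z* = 2.326; margin = 2.326·0.050833 = 0.118238
CI on z-scale: (-0.452115, -0.215639)
Back-transform: tanh(-0.452115) = -0.423636, tanh(-0.215639) = -0.212358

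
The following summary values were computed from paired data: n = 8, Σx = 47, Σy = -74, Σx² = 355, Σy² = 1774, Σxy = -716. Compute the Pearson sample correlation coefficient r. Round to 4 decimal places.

-0.9594

S_xy = nΣxy − ΣxΣy = 8·(-716) − 47·(-74) = -5728 − (-3478) = -2250
S_xx = nΣx² − (Σx)² = 8·355 − 47² = 2840 − 2209 = 631
S_yy = nΣy² − (Σy)² = 8·1774 − (-74)² = 14192 − 5476 = 8716
r = S_xy / √(S_xx·S_yy) = -2250 / √(631·8716) = -2250 / √5499796 = -2250 / 2345.1644 = -0.9594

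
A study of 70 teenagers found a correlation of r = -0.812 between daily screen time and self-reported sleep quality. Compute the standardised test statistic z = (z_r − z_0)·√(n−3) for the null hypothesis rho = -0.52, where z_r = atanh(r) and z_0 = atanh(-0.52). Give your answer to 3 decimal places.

Fisher z: atanh(-0.812) = -1.132872, atanh(-0.52) = -0.576340
z = (z_r − z_0)·√(n−3) = (-1.132872 − (-0.576340))·√67 = -0.556532 · 8.185353 = -4.555

-4.555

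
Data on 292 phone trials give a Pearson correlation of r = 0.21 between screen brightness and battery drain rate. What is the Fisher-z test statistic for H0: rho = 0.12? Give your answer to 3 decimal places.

1.574

Fisher z: atanh(0.21) = 0.213171, atanh(0.12) = 0.120581
z = (z_r − z_0)·√(n−3) = (0.213171 − 0.120581)·√289 = 0.092590 · 17.000000 = 1.574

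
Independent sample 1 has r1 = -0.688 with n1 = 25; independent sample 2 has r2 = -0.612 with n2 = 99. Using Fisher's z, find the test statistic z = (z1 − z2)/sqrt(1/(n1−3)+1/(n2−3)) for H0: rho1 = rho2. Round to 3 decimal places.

-0.559

z1 = atanh(-0.688) = -0.844148,  z2 = atanh(-0.612) = -0.712113
SE = √(1/(n1−3) + 1/(n2−3)) = √(1/22 + 1/96) = √(0.0454545 + 0.0104167) = √0.0558712 = 0.236371
z = (z1 − z2)/SE = (-0.844148 − (-0.712113)) / 0.236371 = -0.132035 / 0.236371 = -0.559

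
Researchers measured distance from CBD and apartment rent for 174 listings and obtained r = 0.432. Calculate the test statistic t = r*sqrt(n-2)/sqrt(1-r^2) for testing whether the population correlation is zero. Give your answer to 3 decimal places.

6.282

1 − r² = 1 − 0.186624 = 0.813376;  √(1−r²) = 0.901874
√(n−2) = √172 = 13.114877
t = r·√(n−2)/√(1−r²) = 0.432 · 13.114877 / 0.901874 = 6.282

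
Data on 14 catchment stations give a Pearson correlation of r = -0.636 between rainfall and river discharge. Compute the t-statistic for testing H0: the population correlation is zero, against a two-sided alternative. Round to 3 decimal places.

-2.855

1 − r² = 1 − 0.404496 = 0.595504;  √(1−r²) = 0.771689
√(n−2) = √12 = 3.464102
t = r·√(n−2)/√(1−r²) = -0.636 · 3.464102 / 0.771689 = -2.855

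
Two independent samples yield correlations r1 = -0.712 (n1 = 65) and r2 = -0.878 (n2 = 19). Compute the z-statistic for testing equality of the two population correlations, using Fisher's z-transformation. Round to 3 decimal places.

1.697

Fisher z-transforms: z1 = atanh(-0.712) = -0.891229, z2 = atanh(-0.878) = -1.366971; difference d = 0.475742
Var(d) = 1/62 + 1/16 = 0.0161290 + 0.0625000 = 0.0786290
z = d/√Var(d) = 0.475742 / √0.0786290 = 0.475742 / 0.280409 = 1.697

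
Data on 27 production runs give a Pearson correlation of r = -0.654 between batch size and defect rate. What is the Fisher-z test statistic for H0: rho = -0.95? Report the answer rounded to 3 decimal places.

z_r = atanh(-0.654) = -0.782257,  z_0 = atanh(-0.95) = -1.831781
SE = 1/√(n−3) = 1/√24 = 0.204124
z = (z_r − z_0)/SE = (-0.782257 − (-1.831781)) / 0.204124 = 1.049524 / 0.204124 = 5.142

5.142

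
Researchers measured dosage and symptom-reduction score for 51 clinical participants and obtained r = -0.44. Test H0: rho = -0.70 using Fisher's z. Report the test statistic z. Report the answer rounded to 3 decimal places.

Fisher z: atanh(-0.44) = -0.472231, atanh(-0.70) = -0.867301
z = (z_r − z_0)·√(n−3) = (-0.472231 − (-0.867301))·√48 = 0.395070 · 6.928203 = 2.737

2.737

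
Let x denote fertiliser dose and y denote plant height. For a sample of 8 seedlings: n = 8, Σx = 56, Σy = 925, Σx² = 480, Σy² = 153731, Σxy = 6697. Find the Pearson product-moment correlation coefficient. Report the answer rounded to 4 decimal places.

S_xy = nΣxy − ΣxΣy = 8·6697 − 56·925 = 53576 − 51800 = 1776
S_xx = nΣx² − (Σx)² = 8·480 − 56² = 3840 − 3136 = 704
S_yy = nΣy² − (Σy)² = 8·153731 − 925² = 1229848 − 855625 = 374223
r = S_xy / √(S_xx·S_yy) = 1776 / √(704·374223) = 1776 / √263452992 = 1776 / 16231.2351 = 0.1094

0.1094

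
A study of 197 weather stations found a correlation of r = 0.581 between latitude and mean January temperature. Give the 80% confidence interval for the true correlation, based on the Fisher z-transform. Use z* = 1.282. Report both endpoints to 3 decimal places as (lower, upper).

Fisher z: z_r = atanh(r) = ½·ln((1+0.581)/(1−0.581)) = 0.663971
SE(z) = 1/√(n−3) = 1/√194 = 0.071796
80% ⇒ z* = 1.282; margin = 1.282·0.071796 = 0.092042
CI on z-scale: (0.571929, 0.756013)
Back-transform: tanh(0.571929) = 0.516775, tanh(0.756013) = 0.638723

(0.517, 0.639)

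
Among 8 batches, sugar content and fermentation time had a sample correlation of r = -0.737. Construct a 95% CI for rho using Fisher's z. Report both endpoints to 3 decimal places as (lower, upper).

(-0.949, -0.067)

Fisher z: z_r = atanh(r) = ½·ln((1+(-0.737))/(1−(-0.737))) = -0.943880
SE(z) = 1/√(n−3) = 1/√5 = 0.447214
95% ⇒ z* = 1.960; margin = 1.960·0.447214 = 0.876539
CI on z-scale: (-1.820419, -0.067341)
Back-transform: tanh(-1.820419) = -0.948880, tanh(-0.067341) = -0.067239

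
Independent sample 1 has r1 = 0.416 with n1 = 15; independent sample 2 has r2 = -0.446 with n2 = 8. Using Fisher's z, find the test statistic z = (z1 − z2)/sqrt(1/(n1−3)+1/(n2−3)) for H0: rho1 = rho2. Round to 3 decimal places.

1.733

Fisher z-transforms: z1 = atanh(0.416) = 0.442845, z2 = atanh(-0.446) = -0.479696; difference d = 0.922541
Var(d) = 1/12 + 1/5 = 0.0833333 + 0.2000000 = 0.2833333
z = d/√Var(d) = 0.922541 / √0.2833333 = 0.922541 / 0.532291 = 1.733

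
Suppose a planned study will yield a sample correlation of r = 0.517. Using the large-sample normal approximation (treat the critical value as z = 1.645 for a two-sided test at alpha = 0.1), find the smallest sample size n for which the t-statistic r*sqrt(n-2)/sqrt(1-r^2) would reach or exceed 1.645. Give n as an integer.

r√(n−2)/√(1−r²) ≥ 1.645  ⇔  n−2 ≥ (1.645)²·(1−r²)/r²
(1−r²)/r² = (1−0.267289)/0.267289 = 2.7413
n ≥ 2 + 2.706025·2.7413 = 2 + 7.4180 = 9.4180
⌈9.4180⌉ = 10

10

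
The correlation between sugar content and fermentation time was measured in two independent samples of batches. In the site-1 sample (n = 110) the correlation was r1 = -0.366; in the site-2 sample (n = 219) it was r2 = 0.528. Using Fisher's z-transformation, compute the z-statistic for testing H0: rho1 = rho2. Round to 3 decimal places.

Fisher z-transforms: z1 = atanh(-0.366) = -0.383797, z2 = atanh(0.528) = 0.587368; difference d = -0.971165
Var(d) = 1/107 + 1/216 = 0.0093458 + 0.0046296 = 0.0139754
z = d/√Var(d) = -0.971165 / √0.0139754 = -0.971165 / 0.118218 = -8.215

-8.215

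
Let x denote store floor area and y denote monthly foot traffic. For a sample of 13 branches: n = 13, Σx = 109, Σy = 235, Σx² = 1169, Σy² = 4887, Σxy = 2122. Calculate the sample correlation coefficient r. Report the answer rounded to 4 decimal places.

Numerator: nΣxy − (Σx)(Σy) = 13·2122 − (109)(235) = 1971
Denominator: √[(nΣx²−(Σx)²)(nΣy²−(Σy)²)]
  nΣx²−(Σx)² = 13·1169 − 11881 = 3316;  nΣy²−(Σy)² = 13·4887 − 55225 = 8306
  √(3316·8306) = √27542696 = 5248.1136
r = 1971 / 5248.1136 = 0.3756

0.3756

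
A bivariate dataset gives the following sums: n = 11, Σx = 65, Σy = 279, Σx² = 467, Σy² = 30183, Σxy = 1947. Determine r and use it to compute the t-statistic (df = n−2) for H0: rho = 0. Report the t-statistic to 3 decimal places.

0.662

S_xy = nΣxy − ΣxΣy = 11·1947 − 65·279 = 21417 − 18135 = 3282
S_xx = nΣx² − (Σx)² = 11·467 − 65² = 5137 − 4225 = 912
S_yy = nΣy² − (Σy)² = 11·30183 − 279² = 332013 − 77841 = 254172
r = S_xy / √(S_xx·S_yy) = 3282 / √(912·254172) = 3282 / √231804864 = 3282 / 15225.1392 = 0.2156
t = r·√(n−2)/√(1−r²) = 0.2156·√9 / √(1−0.046483) = 0.646800 / 0.976482 = 0.662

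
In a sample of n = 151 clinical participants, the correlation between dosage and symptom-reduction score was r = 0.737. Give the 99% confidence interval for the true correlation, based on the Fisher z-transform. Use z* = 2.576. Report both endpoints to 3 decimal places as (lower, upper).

Fisher z: z_r = atanh(r) = ½·ln((1+0.737)/(1−0.737)) = 0.943880
SE(z) = 1/√(n−3) = 1/√148 = 0.082199
99% ⇒ z* = 2.576; margin = 2.576·0.082199 = 0.211745
CI on z-scale: (0.732135, 1.155625)
Back-transform: tanh(0.732135) = 0.624370, tanh(1.155625) = 0.819609

(0.624, 0.820)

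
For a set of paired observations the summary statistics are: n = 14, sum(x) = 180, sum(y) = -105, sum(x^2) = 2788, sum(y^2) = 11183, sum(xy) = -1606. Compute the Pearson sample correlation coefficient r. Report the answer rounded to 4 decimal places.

-0.1154

Numerator: nΣxy − (Σx)(Σy) = 14·(-1606) − (180)(-105) = -3584
Denominator: √[(nΣx²−(Σx)²)(nΣy²−(Σy)²)]
  nΣx²−(Σx)² = 14·2788 − 32400 = 6632;  nΣy²−(Σy)² = 14·11183 − 11025 = 145537
  √(6632·145537) = √965201384 = 31067.6904
r = -3584 / 31067.6904 = -0.1154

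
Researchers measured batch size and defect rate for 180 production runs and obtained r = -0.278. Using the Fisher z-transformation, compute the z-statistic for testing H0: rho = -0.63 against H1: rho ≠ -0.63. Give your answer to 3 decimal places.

6.065

z_r = atanh(-0.278) = -0.285513,  z_0 = atanh(-0.63) = -0.741416
SE = 1/√(n−3) = 1/√177 = 0.075165
z = (z_r − z_0)/SE = (-0.285513 − (-0.741416)) / 0.075165 = 0.455903 / 0.075165 = 6.065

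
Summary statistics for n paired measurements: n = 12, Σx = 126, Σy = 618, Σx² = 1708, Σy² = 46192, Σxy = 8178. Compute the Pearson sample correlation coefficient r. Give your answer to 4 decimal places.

Numerator: nΣxy − (Σx)(Σy) = 12·8178 − (126)(618) = 20268
Denominator: √[(nΣx²−(Σx)²)(nΣy²−(Σy)²)]
  nΣx²−(Σx)² = 12·1708 − 15876 = 4620;  nΣy²−(Σy)² = 12·46192 − 381924 = 172380
  √(4620·172380) = √796395600 = 28220.4819
r = 20268 / 28220.4819 = 0.7182

0.7182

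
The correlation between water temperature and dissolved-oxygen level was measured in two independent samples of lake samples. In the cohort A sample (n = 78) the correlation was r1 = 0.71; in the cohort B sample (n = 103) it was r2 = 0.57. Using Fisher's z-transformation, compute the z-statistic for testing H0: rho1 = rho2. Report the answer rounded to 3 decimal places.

Fisher z-transforms: z1 = atanh(0.71) = 0.887184, z2 = atanh(0.57) = 0.647523; difference d = 0.239661
Var(d) = 1/75 + 1/100 = 0.0133333 + 0.0100000 = 0.0233333
z = d/√Var(d) = 0.239661 / √0.0233333 = 0.239661 / 0.152752 = 1.569

1.569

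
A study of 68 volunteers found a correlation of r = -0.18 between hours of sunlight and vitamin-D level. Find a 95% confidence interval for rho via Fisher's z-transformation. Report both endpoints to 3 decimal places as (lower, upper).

(-0.401, 0.061)

Fisher z: z_r = atanh(r) = ½·ln((1+(-0.18))/(1−(-0.18))) = -0.181983
SE(z) = 1/√(n−3) = 1/√65 = 0.124035
95% ⇒ z* = 1.960; margin = 1.960·0.124035 = 0.243109
CI on z-scale: (-0.425092, 0.061126)
Back-transform: tanh(-0.425092) = -0.401211, tanh(0.061126) = 0.061050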